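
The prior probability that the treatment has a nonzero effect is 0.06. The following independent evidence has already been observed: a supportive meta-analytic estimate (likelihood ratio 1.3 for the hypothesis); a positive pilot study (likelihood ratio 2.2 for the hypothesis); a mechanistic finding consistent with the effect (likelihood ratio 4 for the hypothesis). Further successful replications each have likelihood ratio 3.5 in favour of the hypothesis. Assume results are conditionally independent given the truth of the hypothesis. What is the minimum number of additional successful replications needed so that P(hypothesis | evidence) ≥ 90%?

3

Prior odds = 0.06/0.94 = 3/47.
Combined Bayes factor of the evidence already in hand = 1.3 × 2.2 × 4 = 11.44.
Odds after that evidence = (3/47) × 11.44 = 858/1175.
Target odds = 0.9/0.1 = 9.
Need 3.5ⁿ ≥ 9 ÷ (858/1175) = 3525/286.
3.5² = 12.25 falls short of 3525/286 but 3.5³ = 42.875 reaches it, so n = 3.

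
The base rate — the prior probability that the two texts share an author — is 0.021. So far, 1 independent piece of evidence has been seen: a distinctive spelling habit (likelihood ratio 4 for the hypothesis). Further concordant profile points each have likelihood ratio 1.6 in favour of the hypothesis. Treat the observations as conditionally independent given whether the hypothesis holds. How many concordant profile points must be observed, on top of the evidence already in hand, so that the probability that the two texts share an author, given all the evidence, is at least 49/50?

Prior odds = 0.021/0.979 = 21/979.
Bayes factor of the evidence already in hand = 4.
Odds after that evidence = (21/979) × 4 = 84/979.
Target odds = 0.98/0.02 = 49.
Need 1.6ⁿ ≥ 49 ÷ (84/979) = 6853/12.
1.6¹³ ≈450.36 falls short of 6853/12 but 1.6¹⁴ ≈720.576 reaches it, so n = 14.

14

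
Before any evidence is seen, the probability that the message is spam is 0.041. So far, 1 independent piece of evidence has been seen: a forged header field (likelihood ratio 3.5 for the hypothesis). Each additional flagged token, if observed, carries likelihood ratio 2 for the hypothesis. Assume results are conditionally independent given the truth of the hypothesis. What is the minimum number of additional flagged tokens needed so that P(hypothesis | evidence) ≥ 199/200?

11

Prior odds = 0.041/0.959 = 41/959.
Bayes factor of the evidence already in hand = 3.5.
Odds after that evidence = (41/959) × 3.5 = 41/274.
Target odds = 0.995/0.005 = 199.
Need 2ⁿ ≥ 199 ÷ (41/274) = 54526/41.
2¹⁰ = 1024 falls short of 54526/41 but 2¹¹ = 2048 reaches it, so n = 11.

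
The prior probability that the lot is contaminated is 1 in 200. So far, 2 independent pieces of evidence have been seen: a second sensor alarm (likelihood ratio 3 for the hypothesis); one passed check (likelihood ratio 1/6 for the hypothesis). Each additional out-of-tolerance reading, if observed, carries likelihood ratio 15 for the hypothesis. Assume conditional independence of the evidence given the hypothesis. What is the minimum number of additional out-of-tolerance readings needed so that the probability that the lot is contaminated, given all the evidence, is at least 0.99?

Prior odds = 0.005/0.995 = 1/199.
Combined Bayes factor of the evidence already in hand = 3 × (1/6) = 0.5.
Odds after that evidence = (1/199) × 0.5 = 1/398.
Target odds = 0.99/0.01 = 99.
Need 15ⁿ ≥ 99 ÷ (1/398) = 39402.
15³ = 3375 falls short of 39402 but 15⁴ = 50625 reaches it, so n = 4.

4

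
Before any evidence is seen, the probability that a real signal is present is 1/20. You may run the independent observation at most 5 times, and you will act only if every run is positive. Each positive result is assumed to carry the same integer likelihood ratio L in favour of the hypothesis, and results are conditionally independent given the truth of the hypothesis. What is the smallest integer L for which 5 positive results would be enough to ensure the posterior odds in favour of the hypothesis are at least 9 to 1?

Prior odds = 0.05/0.95 = 1/19.
Target odds = 9.
Need L⁵ ≥ 9 ÷ (1/19) = 171.
2⁵ = 32 < 171 ≤ 243 = 3⁵, so L = 3.

3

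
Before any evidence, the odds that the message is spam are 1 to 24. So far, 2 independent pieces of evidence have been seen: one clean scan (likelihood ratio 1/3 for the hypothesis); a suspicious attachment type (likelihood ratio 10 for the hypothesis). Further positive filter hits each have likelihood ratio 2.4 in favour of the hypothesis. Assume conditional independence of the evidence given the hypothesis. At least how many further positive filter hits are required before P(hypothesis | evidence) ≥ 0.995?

Prior odds = 1/24.
Combined Bayes factor of the evidence already in hand = (1/3) × 10 = 10/3.
Odds after that evidence = (1/24) × 10/3 = 5/36.
Target odds = 0.995/0.005 = 199.
Need 2.4ⁿ ≥ 199 ÷ (5/36) = 1432.8.
2.4⁸ = 429981696/390625 falls short of 1432.8 but 2.4⁹ ≈2641.81 reaches it, so n = 9.

9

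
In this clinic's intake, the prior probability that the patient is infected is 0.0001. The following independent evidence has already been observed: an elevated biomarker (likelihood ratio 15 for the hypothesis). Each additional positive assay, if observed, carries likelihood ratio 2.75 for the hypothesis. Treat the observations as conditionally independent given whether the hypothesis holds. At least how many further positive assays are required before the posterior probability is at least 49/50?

11

Prior odds = 0.0001/0.9999 = 1/9999.
Bayes factor of the evidence already in hand = 15.
Odds after that evidence = (1/9999) × 15 = 5/3333.
Target odds = 0.98/0.02 = 49.
Need 2.75ⁿ ≥ 49 ÷ (5/3333) = 32663.4.
2.75¹⁰ ≈24735.9 falls short of 32663.4 but 2.75¹¹ ≈68023.6 reaches it, so n = 11.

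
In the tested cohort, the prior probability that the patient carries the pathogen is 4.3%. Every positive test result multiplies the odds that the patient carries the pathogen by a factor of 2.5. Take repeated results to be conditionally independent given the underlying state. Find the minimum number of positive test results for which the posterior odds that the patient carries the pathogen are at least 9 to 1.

6

Prior odds = 0.043/0.957 = 43/957.
Likelihood ratio per positive test result = 2.5.
Target odds = 9.
Need (43/957) × 2.5ⁿ ≥ 9, i.e. 2.5ⁿ ≥ 8613/43.
2.5⁵ = 97.65625 falls short of 8613/43 but 2.5⁶ = 244.140625 reaches it, so n = 6.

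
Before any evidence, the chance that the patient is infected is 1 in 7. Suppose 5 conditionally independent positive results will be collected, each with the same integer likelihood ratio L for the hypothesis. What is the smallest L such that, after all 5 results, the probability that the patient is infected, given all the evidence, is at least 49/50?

4

Prior odds = (1/7)/(6/7) = 1/6.
Target odds = 0.98/0.02 = 49.
Need L⁵ ≥ 49 ÷ (1/6) = 294.
3⁵ = 243 < 294 ≤ 1024 = 4⁵, so L = 4.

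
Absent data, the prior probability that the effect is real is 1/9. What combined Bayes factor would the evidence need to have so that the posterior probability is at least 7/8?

Prior odds = (1/9)/(8/9) = 0.125.
Target odds = 0.875/0.125 = 7.
Required Bayes factor = 7 ÷ 0.125 = 56.

56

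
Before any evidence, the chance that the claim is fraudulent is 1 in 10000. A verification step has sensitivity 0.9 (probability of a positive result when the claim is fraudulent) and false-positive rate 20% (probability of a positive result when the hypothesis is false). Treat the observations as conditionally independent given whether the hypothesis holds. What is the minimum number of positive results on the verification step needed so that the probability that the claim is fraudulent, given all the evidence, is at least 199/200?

Prior odds: 0.0001 ÷ 0.9999 = 1/9999.
Likelihood ratio of a positive result = 0.9/0.2 = 4.5.
Target posterior odds = 0.995/0.005 = 199.
Require 4.5ⁿ ≥ 199 ÷ (1/9999) = 1989801.
4.5⁹ = 387420489/512 falls short of 1989801 but 4.5¹⁰ ≈3.40506e+06 reaches it, so n = 10.

10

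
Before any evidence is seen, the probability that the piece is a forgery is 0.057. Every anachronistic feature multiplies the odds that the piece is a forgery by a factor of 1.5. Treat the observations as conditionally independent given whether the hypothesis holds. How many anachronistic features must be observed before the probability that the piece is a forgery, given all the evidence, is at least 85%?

12

Prior odds = 0.057/0.943 = 57/943.
Likelihood ratio per anachronistic feature = 1.5.
Target odds: 0.85 ÷ 0.15 = 17/3.
Require 1.5ⁿ ≥ 17/3 ÷ (57/943) = 16031/171.
1.5¹¹ = 177147/2048 falls short of 16031/171 but 1.5¹² = 531441/4096 reaches it, so n = 12.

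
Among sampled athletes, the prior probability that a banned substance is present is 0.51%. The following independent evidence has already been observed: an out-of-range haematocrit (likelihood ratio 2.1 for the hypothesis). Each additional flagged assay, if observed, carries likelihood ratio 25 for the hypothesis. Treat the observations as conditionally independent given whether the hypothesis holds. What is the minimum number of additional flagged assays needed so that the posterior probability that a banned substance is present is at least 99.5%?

Prior odds = 0.0051/0.9949 = 51/9949.
Bayes factor of the evidence already in hand = 2.1.
Odds after that evidence = (51/9949) × 2.1 = 1071/99490.
Target odds = 0.995/0.005 = 199.
Need 25ⁿ ≥ 199 ÷ (1071/99490) = 19798510/1071.
25³ = 15625 falls short of 19798510/1071 but 25⁴ = 390625 reaches it, so n = 4.

4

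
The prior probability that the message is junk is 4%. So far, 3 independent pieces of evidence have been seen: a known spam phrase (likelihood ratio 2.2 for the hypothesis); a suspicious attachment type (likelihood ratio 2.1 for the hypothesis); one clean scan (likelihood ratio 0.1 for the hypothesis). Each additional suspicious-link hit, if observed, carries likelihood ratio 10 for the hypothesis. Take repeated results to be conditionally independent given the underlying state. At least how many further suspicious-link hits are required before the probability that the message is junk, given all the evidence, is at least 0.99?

4

Prior odds = 0.04/0.96 = 1/24.
Combined Bayes factor of the evidence already in hand = 2.2 × 2.1 × 0.1 = 0.462.
Odds after that evidence = (1/24) × 0.462 = 0.01925.
Target odds = 0.99/0.01 = 99.
Need 10ⁿ ≥ 99 ÷ 0.01925 = 36000/7.
10³ = 1000 falls short of 36000/7 but 10⁴ = 10000 reaches it, so n = 4.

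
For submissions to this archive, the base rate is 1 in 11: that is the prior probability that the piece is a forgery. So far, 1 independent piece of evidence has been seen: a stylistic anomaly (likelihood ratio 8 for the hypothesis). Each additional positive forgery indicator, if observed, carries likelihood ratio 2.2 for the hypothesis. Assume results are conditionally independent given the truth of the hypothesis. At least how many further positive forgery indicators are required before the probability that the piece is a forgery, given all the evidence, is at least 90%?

4

Prior odds = (1/11)/(10/11) = 0.1.
Bayes factor of the evidence already in hand = 8.
Odds after that evidence = 0.1 × 8 = 0.8.
Target odds = 0.9/0.1 = 9.
Need 2.2ⁿ ≥ 9 ÷ 0.8 = 11.25.
2.2³ = 10.648 falls short of 11.25 but 2.2⁴ = 23.4256 reaches it, so n = 4.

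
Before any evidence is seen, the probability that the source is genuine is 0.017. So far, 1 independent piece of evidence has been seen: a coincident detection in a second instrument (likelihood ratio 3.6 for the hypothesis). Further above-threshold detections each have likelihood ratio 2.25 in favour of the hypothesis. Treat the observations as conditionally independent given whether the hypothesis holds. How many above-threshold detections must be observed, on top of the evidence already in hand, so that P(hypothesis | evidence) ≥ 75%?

Prior odds = 0.017/0.983 = 17/983.
Bayes factor of the evidence already in hand = 3.6.
Odds after that evidence = (17/983) × 3.6 = 306/4915.
Target odds = 0.75/0.25 = 3.
Need 2.25ⁿ ≥ 3 ÷ (306/4915) = 4915/102.
2.25⁴ = 25.62890625 falls short of 4915/102 but 2.25⁵ = 59049/1024 reaches it, so n = 5.

5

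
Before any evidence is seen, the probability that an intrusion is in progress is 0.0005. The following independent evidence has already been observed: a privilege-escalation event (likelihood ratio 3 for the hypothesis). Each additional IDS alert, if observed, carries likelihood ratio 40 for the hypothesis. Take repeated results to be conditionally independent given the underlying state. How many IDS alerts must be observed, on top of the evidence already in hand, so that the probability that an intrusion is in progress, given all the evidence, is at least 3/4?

3

Prior odds = 0.0005/0.9995 = 1/1999.
Bayes factor of the evidence already in hand = 3.
Odds after that evidence = (1/1999) × 3 = 3/1999.
Target odds = 0.75/0.25 = 3.
Need 40ⁿ ≥ 3 ÷ (3/1999) = 1999.
40² = 1600 falls short of 1999 but 40³ = 64000 reaches it, so n = 3.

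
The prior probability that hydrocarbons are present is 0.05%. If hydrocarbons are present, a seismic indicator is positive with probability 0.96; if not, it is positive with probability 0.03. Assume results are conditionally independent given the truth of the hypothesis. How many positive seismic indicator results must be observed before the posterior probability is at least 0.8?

Prior odds = 0.0005/0.9995 = 1/1999.
Likelihood ratio of a positive = 0.96/0.03 = 32.
Target posterior odds = 0.8/0.2 = 4.
Require 32ⁿ ≥ 4 ÷ (1/1999) = 7996.
32² = 1024 falls short of 7996 but 32³ = 32768 reaches it, so n = 3.

3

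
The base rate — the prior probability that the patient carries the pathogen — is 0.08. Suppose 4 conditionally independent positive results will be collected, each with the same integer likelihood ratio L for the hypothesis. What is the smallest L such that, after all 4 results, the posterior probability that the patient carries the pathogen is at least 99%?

Prior odds = 0.08/0.92 = 2/23.
Target odds = 0.99/0.01 = 99.
Need L⁴ ≥ 99 ÷ (2/23) = 1138.5.
5⁴ = 625 < 1138.5 ≤ 1296 = 6⁴, so L = 6.

6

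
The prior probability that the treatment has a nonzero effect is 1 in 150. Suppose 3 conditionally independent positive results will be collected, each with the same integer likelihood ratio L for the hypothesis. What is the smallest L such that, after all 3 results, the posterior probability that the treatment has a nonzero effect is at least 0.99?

Prior odds = (1/150)/(149/150) = 1/149.
Target odds = 0.99/0.01 = 99.
Need L³ ≥ 99 ÷ (1/149) = 14751.
24³ = 13824 < 14751 ≤ 15625 = 25³, so L = 25.

25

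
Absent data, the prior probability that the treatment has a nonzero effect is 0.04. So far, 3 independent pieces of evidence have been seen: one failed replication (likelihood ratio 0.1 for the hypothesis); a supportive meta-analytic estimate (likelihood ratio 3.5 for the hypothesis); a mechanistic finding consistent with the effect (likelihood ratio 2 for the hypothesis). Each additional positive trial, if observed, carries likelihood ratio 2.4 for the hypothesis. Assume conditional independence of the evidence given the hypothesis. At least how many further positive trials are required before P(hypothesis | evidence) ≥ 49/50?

9

Prior odds = 0.04/0.96 = 1/24.
Combined Bayes factor of the evidence already in hand = 0.1 × 3.5 × 2 = 0.7.
Odds after that evidence = (1/24) × 0.7 = 7/240.
Target odds = 0.98/0.02 = 49.
Need 2.4ⁿ ≥ 49 ÷ (7/240) = 1680.
2.4⁸ = 429981696/390625 falls short of 1680 but 2.4⁹ ≈2641.81 reaches it, so n = 9.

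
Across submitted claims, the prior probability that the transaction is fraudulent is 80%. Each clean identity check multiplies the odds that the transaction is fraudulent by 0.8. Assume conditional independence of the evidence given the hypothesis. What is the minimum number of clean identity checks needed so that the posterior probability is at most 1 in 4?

12

Prior odds = 0.8/0.2 = 4.
Likelihood ratio per clean identity check = 0.8.
Target posterior odds = 0.25/0.75 = 1/3.
Require 0.8ⁿ ≤ 1/3 ÷ 4 = 1/12.
0.8¹¹ = 4194304/48828125 is still above 1/12 but 0.8¹² = 16777216/244140625 is at or below it, so n = 12.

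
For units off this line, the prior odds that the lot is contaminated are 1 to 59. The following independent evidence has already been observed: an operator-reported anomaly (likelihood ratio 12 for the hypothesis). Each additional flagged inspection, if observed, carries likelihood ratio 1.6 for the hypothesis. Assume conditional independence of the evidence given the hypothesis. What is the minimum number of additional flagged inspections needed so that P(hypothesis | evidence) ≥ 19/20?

Prior odds = 1/59.
Bayes factor of the evidence already in hand = 12.
Odds after that evidence = (1/59) × 12 = 12/59.
Target odds = 0.95/0.05 = 19.
Need 1.6ⁿ ≥ 19 ÷ (12/59) = 1121/12.
1.6⁹ = 134217728/1953125 falls short of 1121/12 but 1.6¹⁰ ≈109.951 reaches it, so n = 10.

10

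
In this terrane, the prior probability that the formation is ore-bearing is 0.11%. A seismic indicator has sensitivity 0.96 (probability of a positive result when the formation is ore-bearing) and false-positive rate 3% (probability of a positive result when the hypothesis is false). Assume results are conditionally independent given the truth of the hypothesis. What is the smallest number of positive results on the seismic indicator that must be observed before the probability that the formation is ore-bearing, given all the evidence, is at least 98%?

Prior odds: 0.0011 ÷ 0.9989 = 11/9989.
Likelihood ratio of a positive result = 0.96/0.03 = 32.
Target posterior odds = 0.98/0.02 = 49.
Require 32ⁿ ≥ 49 ÷ (11/9989) = 489461/11.
32³ = 32768 falls short of 489461/11 but 32⁴ = 1048576 reaches it, so n = 4.

4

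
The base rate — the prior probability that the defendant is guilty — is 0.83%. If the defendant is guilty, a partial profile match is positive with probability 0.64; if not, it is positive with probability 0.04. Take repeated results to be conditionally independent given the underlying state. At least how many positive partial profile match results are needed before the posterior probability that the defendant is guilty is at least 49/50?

4

Prior odds: 0.0083 ÷ 0.9917 = 83/9917.
Likelihood ratio of a positive = 0.64/0.04 = 16.
Target posterior odds = 0.98/0.02 = 49.
Need (83/9917) × 16ⁿ ≥ 49, i.e. 16ⁿ ≥ 485933/83.
16³ = 4096 falls short of 485933/83 but 16⁴ = 65536 reaches it, so n = 4.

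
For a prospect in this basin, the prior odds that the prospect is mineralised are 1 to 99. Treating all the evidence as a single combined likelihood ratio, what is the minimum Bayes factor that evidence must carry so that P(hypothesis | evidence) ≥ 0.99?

Prior odds = 1/99.
Target odds = 0.99/0.01 = 99.
Required Bayes factor = 99 ÷ (1/99) = 9801.

9801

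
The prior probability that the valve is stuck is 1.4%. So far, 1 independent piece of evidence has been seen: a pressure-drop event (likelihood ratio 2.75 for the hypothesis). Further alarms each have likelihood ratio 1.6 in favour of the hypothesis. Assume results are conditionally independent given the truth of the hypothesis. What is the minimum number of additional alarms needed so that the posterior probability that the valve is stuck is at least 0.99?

Prior odds = 0.014/0.986 = 7/493.
Bayes factor of the evidence already in hand = 2.75.
Odds after that evidence = (7/493) × 2.75 = 77/1972.
Target odds = 0.99/0.01 = 99.
Need 1.6ⁿ ≥ 99 ÷ (77/1972) = 17748/7.
1.6¹⁶ ≈1844.67 falls short of 17748/7 but 1.6¹⁷ ≈2951.48 reaches it, so n = 17.

17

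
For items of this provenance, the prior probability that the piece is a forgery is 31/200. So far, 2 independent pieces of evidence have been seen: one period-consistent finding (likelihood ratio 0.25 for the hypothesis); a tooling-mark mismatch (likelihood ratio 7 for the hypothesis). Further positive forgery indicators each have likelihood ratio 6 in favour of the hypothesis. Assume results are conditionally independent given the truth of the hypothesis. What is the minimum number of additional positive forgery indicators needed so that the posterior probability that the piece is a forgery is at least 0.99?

Prior odds = 0.155/0.845 = 31/169.
Combined Bayes factor of the evidence already in hand = 0.25 × 7 = 1.75.
Odds after that evidence = (31/169) × 1.75 = 217/676.
Target odds = 0.99/0.01 = 99.
Need 6ⁿ ≥ 99 ÷ (217/676) = 66924/217.
6³ = 216 falls short of 66924/217 but 6⁴ = 1296 reaches it, so n = 4.

4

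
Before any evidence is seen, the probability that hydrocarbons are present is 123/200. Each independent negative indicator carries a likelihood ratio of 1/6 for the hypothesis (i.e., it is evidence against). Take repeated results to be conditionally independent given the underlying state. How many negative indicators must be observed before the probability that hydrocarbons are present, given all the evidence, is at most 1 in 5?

2

Prior odds: 0.615 ÷ 0.385 = 123/77.
Likelihood ratio per negative indicator = 1/6.
Target odds: 0.2 ÷ 0.8 = 0.25.
Need (123/77) × (1/6)ⁿ ≤ 0.25, i.e. (1/6)ⁿ ≤ 77/492.
(1/6)¹ = 1/6 is still above 77/492 but (1/6)² = 1/36 is at or below it, so n = 2.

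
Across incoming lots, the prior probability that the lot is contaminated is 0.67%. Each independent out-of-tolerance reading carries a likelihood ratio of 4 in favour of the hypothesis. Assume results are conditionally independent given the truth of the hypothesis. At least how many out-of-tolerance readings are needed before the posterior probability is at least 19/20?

Prior odds = 0.0067/0.9933 = 67/9933.
Likelihood ratio per out-of-tolerance reading = 4.
Target odds: 0.95 ÷ 0.05 = 19.
Need (67/9933) × 4ⁿ ≥ 19, i.e. 4ⁿ ≥ 188727/67.
4⁵ = 1024 falls short of 188727/67 but 4⁶ = 4096 reaches it, so n = 6.

6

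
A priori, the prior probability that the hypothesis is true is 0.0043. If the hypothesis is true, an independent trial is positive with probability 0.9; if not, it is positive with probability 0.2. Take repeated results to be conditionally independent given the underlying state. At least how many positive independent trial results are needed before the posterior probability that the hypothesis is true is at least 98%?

7

Prior odds = 0.0043/0.9957 = 43/9957.
Likelihood ratio of a positive = 0.9/0.2 = 4.5.
Target posterior odds = 0.98/0.02 = 49.
Require 4.5ⁿ ≥ 49 ÷ (43/9957) = 487893/43.
4.5⁶ = 8303.765625 falls short of 487893/43 but 4.5⁷ = 4782969/128 reaches it, so n = 7.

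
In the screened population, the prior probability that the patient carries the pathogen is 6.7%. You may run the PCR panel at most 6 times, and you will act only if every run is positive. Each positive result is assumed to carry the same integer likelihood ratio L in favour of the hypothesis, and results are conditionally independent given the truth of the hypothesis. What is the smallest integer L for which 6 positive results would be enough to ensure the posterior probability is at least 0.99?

Prior odds = 0.067/0.933 = 67/933.
Target odds = 0.99/0.01 = 99.
Need L⁶ ≥ 99 ÷ (67/933) = 92367/67.
3⁶ = 729 < 92367/67 ≤ 4096 = 4⁶, so L = 4.

4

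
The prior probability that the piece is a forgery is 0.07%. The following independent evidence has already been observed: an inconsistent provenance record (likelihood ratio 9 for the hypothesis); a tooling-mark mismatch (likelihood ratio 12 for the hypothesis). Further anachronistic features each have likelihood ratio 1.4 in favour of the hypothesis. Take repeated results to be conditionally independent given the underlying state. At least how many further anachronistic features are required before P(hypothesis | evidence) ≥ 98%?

20

Prior odds = 0.0007/0.9993 = 7/9993.
Combined Bayes factor of the evidence already in hand = 9 × 12 = 108.
Odds after that evidence = (7/9993) × 108 = 252/3331.
Target odds = 0.98/0.02 = 49.
Need 1.4ⁿ ≥ 49 ÷ (252/3331) = 23317/36.
1.4¹⁹ ≈597.63 falls short of 23317/36 but 1.4²⁰ ≈836.683 reaches it, so n = 20.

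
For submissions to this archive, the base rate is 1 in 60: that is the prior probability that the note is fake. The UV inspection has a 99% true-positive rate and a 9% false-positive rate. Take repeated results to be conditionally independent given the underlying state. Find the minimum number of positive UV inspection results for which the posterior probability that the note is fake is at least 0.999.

Prior odds = (1/60)/(59/60) = 1/59.
Likelihood ratio of a positive result = 0.99/0.09 = 11.
Target posterior odds = 0.999/0.001 = 999.
Need (1/59) × 11ⁿ ≥ 999, i.e. 11ⁿ ≥ 58941.
11⁴ = 14641 falls short of 58941 but 11⁵ = 161051 reaches it, so n = 5.

5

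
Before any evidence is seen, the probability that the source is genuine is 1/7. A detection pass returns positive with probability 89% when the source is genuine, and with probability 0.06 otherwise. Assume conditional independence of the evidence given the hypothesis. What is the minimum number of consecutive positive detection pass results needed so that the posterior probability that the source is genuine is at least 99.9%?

Prior odds: (1/7) ÷ (6/7) = 1/6.
Likelihood ratio of a positive result = 0.89/0.06 = 89/6.
Target posterior odds = 0.999/0.001 = 999.
Require (89/6)ⁿ ≥ 999 ÷ (1/6) = 5994.
(89/6)³ = 704969/216 falls short of 5994 but (89/6)⁴ = 62742241/1296 reaches it, so n = 4.

4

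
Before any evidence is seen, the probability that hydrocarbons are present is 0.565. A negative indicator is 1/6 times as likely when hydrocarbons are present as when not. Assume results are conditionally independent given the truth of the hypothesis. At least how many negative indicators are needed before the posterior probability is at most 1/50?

Prior odds = 0.565/0.435 = 113/87.
Likelihood ratio per negative indicator = 1/6.
Target odds: 0.02 ÷ 0.98 = 1/49.
Require (1/6)ⁿ ≤ 1/49 ÷ (113/87) = 87/5537.
(1/6)² = 1/36 is still above 87/5537 but (1/6)³ = 1/216 is at or below it, so n = 3.

3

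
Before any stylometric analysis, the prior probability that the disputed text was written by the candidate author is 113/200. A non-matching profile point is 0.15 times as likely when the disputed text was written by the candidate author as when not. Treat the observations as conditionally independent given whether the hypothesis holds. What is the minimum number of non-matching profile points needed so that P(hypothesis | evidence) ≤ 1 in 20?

2

Prior odds: 0.565 ÷ 0.435 = 113/87.
Likelihood ratio per non-matching profile point = 0.15.
Target odds: 0.05 ÷ 0.95 = 1/19.
Require 0.15ⁿ ≤ 1/19 ÷ (113/87) = 87/2147.
0.15¹ = 0.15 is still above 87/2147 but 0.15² = 0.0225 is at or below it, so n = 2.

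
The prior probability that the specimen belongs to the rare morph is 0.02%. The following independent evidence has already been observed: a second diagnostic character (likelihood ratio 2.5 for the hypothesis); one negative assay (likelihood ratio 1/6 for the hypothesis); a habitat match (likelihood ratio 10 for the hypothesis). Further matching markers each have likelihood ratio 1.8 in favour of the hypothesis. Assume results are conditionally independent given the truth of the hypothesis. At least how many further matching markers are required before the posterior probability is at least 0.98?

Prior odds = 0.0002/0.9998 = 1/4999.
Combined Bayes factor of the evidence already in hand = 2.5 × (1/6) × 10 = 25/6.
Odds after that evidence = (1/4999) × 25/6 = 25/29994.
Target odds = 0.98/0.02 = 49.
Need 1.8ⁿ ≥ 49 ÷ (25/29994) = 58788.24.
1.8¹⁸ ≈39346.4 falls short of 58788.24 but 1.8¹⁹ ≈70823.5 reaches it, so n = 19.

19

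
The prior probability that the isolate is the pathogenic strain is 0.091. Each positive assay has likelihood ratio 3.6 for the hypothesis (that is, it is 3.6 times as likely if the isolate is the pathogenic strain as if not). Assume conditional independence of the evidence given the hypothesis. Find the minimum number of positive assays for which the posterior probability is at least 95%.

Prior odds = 0.091/0.909 = 91/909.
Likelihood ratio per positive assay = 3.6.
Target posterior odds = 0.95/0.05 = 19.
Require 3.6ⁿ ≥ 19 ÷ (91/909) = 17271/91.
3.6⁴ = 167.9616 falls short of 17271/91 but 3.6⁵ = 604.66176 reaches it, so n = 5.

5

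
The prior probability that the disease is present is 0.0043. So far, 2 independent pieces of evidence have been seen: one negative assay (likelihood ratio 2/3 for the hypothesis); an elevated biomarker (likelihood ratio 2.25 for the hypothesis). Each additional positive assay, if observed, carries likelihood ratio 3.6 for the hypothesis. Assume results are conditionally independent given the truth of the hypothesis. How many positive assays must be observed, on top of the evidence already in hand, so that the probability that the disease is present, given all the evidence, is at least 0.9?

6

Prior odds = 0.0043/0.9957 = 43/9957.
Combined Bayes factor of the evidence already in hand = (2/3) × 2.25 = 1.5.
Odds after that evidence = (43/9957) × 1.5 = 43/6638.
Target odds = 0.9/0.1 = 9.
Need 3.6ⁿ ≥ 9 ÷ (43/6638) = 59742/43.
3.6⁵ = 604.66176 falls short of 59742/43 but 3.6⁶ = 34012224/15625 reaches it, so n = 6.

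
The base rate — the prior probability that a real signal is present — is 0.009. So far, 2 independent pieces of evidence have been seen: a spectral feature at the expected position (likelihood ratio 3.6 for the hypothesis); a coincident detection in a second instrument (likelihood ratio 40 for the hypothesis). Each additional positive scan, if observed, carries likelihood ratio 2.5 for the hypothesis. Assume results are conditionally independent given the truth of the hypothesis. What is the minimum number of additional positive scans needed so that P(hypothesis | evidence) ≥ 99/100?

Prior odds = 0.009/0.991 = 9/991.
Combined Bayes factor of the evidence already in hand = 3.6 × 40 = 144.
Odds after that evidence = (9/991) × 144 = 1296/991.
Target odds = 0.99/0.01 = 99.
Need 2.5ⁿ ≥ 99 ÷ (1296/991) = 10901/144.
2.5⁴ = 39.0625 falls short of 10901/144 but 2.5⁵ = 97.65625 reaches it, so n = 5.

5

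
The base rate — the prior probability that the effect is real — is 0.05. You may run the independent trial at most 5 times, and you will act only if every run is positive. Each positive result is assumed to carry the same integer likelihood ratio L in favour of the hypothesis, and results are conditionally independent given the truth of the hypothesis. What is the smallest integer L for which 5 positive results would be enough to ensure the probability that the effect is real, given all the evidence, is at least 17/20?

3

Prior odds = 0.05/0.95 = 1/19.
Target odds = 0.85/0.15 = 17/3.
Need L⁵ ≥ 17/3 ÷ (1/19) = 323/3.
2⁵ = 32 < 323/3 ≤ 243 = 3⁵, so L = 3.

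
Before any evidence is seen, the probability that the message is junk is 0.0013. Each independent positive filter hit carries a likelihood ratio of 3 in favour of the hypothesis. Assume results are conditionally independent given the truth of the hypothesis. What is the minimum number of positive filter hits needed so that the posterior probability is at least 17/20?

8

Prior odds: 0.0013 ÷ 0.9987 = 13/9987.
Likelihood ratio per positive filter hit = 3.
Target posterior odds = 0.85/0.15 = 17/3.
Need (13/9987) × 3ⁿ ≥ 17/3, i.e. 3ⁿ ≥ 56593/13.
3⁷ = 2187 falls short of 56593/13 but 3⁸ = 6561 reaches it, so n = 8.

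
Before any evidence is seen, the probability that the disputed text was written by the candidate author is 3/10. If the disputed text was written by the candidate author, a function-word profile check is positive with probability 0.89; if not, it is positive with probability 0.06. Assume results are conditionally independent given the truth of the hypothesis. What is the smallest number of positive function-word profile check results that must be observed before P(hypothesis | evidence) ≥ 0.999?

Prior odds: 0.3 ÷ 0.7 = 3/7.
Likelihood ratio of a positive = 0.89/0.06 = 89/6.
Target odds: 0.999 ÷ 0.001 = 999.
Need (3/7) × (89/6)ⁿ ≥ 999, i.e. (89/6)ⁿ ≥ 2331.
(89/6)² = 7921/36 falls short of 2331 but (89/6)³ = 704969/216 reaches it, so n = 3.

3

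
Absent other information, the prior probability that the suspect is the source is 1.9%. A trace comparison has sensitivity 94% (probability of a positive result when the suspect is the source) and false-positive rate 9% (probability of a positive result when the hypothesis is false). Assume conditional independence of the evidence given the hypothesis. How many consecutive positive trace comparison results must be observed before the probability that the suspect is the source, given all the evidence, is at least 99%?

Prior odds: 0.019 ÷ 0.981 = 19/981.
Likelihood ratio of a positive result = 0.94/0.09 = 94/9.
Target odds: 0.99 ÷ 0.01 = 99.
Require (94/9)ⁿ ≥ 99 ÷ (19/981) = 97119/19.
(94/9)³ = 830584/729 falls short of 97119/19 but (94/9)⁴ = 78074896/6561 reaches it, so n = 4.

4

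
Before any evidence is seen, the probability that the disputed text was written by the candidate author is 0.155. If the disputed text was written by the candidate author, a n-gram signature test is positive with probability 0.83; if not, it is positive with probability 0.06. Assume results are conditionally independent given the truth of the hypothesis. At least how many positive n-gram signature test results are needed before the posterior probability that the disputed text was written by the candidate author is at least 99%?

Prior odds = 0.155/0.845 = 31/169.
Likelihood ratio of a positive = 0.83/0.06 = 83/6.
Target posterior odds = 0.99/0.01 = 99.
Require (83/6)ⁿ ≥ 99 ÷ (31/169) = 16731/31.
(83/6)² = 6889/36 falls short of 16731/31 but (83/6)³ = 571787/216 reaches it, so n = 3.

3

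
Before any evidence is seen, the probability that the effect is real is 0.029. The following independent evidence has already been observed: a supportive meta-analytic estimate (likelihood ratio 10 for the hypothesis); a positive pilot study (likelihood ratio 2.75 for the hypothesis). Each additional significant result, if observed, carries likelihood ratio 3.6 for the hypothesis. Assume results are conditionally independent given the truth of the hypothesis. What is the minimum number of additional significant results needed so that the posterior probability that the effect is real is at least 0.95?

Prior odds = 0.029/0.971 = 29/971.
Combined Bayes factor of the evidence already in hand = 10 × 2.75 = 27.5.
Odds after that evidence = (29/971) × 27.5 = 1595/1942.
Target odds = 0.95/0.05 = 19.
Need 3.6ⁿ ≥ 19 ÷ (1595/1942) = 36898/1595.
3.6² = 12.96 falls short of 36898/1595 but 3.6³ = 46.656 reaches it, so n = 3.

3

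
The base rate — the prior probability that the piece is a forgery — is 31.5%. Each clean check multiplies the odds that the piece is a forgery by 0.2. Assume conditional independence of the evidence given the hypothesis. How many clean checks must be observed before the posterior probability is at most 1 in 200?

3

Prior odds = 0.315/0.685 = 63/137.
Likelihood ratio per clean check = 0.2.
Target posterior odds = 0.005/0.995 = 1/199.
Require 0.2ⁿ ≤ 1/199 ÷ (63/137) = 137/12537.
0.2² = 0.04 is still above 137/12537 but 0.2³ = 0.008 is at or below it, so n = 3.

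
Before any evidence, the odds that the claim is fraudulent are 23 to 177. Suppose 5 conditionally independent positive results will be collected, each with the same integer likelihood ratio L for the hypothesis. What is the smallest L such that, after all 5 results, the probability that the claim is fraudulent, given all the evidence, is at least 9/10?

3

Prior odds = 23/177.
Target odds = 0.9/0.1 = 9.
Need L⁵ ≥ 9 ÷ (23/177) = 1593/23.
2⁵ = 32 < 1593/23 ≤ 243 = 3⁵, so L = 3.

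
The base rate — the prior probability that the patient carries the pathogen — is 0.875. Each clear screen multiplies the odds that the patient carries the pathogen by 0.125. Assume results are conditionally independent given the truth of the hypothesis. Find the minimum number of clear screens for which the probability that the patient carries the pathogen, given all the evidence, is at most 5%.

Prior odds = 0.875/0.125 = 7.
Likelihood ratio per clear screen = 0.125.
Target odds: 0.05 ÷ 0.95 = 1/19.
Require 0.125ⁿ ≤ 1/19 ÷ 7 = 1/133.
0.125² = 0.015625 is still above 1/133 but 0.125³ = 0.001953125 is at or below it, so n = 3.

3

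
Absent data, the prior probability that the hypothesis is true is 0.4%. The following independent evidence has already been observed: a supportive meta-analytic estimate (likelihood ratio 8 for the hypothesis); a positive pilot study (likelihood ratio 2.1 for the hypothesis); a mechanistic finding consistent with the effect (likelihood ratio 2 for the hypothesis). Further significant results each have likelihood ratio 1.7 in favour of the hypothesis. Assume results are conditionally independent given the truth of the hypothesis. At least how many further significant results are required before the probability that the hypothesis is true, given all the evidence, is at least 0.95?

Prior odds = 0.004/0.996 = 1/249.
Combined Bayes factor of the evidence already in hand = 8 × 2.1 × 2 = 33.6.
Odds after that evidence = (1/249) × 33.6 = 56/415.
Target odds = 0.95/0.05 = 19.
Need 1.7ⁿ ≥ 19 ÷ (56/415) = 7885/56.
1.7⁹ ≈118.588 falls short of 7885/56 but 1.7¹⁰ ≈201.599 reaches it, so n = 10.

10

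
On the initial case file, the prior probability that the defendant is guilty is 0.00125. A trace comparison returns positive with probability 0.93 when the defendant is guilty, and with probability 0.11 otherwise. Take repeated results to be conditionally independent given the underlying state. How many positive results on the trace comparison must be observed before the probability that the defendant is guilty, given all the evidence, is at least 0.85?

4

Prior odds: 0.00125 ÷ 0.99875 = 1/799.
Likelihood ratio of a positive result = 0.93/0.11 = 93/11.
Target odds: 0.85 ÷ 0.15 = 17/3.
Need (1/799) × (93/11)ⁿ ≥ 17/3, i.e. (93/11)ⁿ ≥ 13583/3.
(93/11)³ = 804357/1331 falls short of 13583/3 but (93/11)⁴ = 74805201/14641 reaches it, so n = 4.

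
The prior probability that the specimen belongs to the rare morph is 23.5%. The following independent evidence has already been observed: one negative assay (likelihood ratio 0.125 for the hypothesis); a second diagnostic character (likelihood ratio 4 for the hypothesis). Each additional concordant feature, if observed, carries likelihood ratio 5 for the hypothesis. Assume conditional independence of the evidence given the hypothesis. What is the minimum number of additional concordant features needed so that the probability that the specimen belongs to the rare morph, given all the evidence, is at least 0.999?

Prior odds = 0.235/0.765 = 47/153.
Combined Bayes factor of the evidence already in hand = 0.125 × 4 = 0.5.
Odds after that evidence = (47/153) × 0.5 = 47/306.
Target odds = 0.999/0.001 = 999.
Need 5ⁿ ≥ 999 ÷ (47/306) = 305694/47.
5⁵ = 3125 falls short of 305694/47 but 5⁶ = 15625 reaches it, so n = 6.

6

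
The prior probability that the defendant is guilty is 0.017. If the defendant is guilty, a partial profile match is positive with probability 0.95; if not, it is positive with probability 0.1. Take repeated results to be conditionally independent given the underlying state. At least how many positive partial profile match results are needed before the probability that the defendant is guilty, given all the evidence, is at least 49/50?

4

Prior odds: 0.017 ÷ 0.983 = 17/983.
Likelihood ratio of a positive = 0.95/0.1 = 9.5.
Target posterior odds = 0.98/0.02 = 49.
Require 9.5ⁿ ≥ 49 ÷ (17/983) = 48167/17.
9.5³ = 857.375 falls short of 48167/17 but 9.5⁴ = 8145.0625 reaches it, so n = 4.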